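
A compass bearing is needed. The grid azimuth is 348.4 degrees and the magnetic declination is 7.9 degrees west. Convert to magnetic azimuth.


magnetic azimuth = grid azimuth - declination (east +ve)
mag_az = 348.4 - -7.9 = 356.3 degrees

356.3 degrees


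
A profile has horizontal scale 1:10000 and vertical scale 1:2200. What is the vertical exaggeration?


VE = horizontal_scale / vertical_scale = 10000 / 2200 ≈ 4.5

4.5x


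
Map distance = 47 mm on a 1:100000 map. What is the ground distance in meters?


ground = 47 mm * 100000 / 1000 = 4700.0 m

4700.0 m


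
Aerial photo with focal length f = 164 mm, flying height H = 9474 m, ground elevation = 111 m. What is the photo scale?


scale = f / (H - h) = 164 mm / 9363 m = 164 / 9363000 = 1:57091

1:57091


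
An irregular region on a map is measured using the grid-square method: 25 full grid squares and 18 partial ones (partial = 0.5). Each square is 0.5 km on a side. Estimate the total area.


effective squares = 25 + 18 * 0.5 = 34.0
area = 34.0 * 0.25 = 8.5 km^2

8.5 km^2


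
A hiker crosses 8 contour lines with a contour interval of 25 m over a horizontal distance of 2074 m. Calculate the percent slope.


elevation change = 8 * 25 = 200 m
slope = 200 / 2074 * 100 = 9.6%

9.6%


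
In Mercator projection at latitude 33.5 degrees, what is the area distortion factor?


area_distortion = 1/cos^2(33.5) = 1.438

1.438


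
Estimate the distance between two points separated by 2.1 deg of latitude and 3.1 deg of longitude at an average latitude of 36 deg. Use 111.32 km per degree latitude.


dlat_km = 2.1 * 111.32 = 233.772
dlon_km = 3.1 * 111.32 * cos(36) ≈ 279.185
dist = sqrt(233.772^2 + 279.185^2) ≈ 364.1 km

364.1 km


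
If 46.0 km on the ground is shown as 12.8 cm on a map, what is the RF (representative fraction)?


ground = 46.0 km = 4600000 cm; RF denominator = ground / map = 4600000 / 12.8 = 359375; RF = 1:359375

1:359375


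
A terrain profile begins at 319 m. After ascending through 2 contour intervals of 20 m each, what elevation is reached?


elevation = 319 + 2 * 20 = 359 m

359 m


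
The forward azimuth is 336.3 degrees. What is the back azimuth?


back azimuth = (336.3 + 180) mod 360 = 156.3 degrees

156.3 degrees


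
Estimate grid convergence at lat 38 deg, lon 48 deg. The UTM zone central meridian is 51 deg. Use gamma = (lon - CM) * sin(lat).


gamma = (48 - 51) * sin(38) = -3 * 0.615661 = -1.847 degrees

-1.847 degrees


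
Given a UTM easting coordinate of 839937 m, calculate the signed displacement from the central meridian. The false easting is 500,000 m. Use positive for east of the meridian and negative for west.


displacement = 839937 - 500000 = 339937 m

339937 m


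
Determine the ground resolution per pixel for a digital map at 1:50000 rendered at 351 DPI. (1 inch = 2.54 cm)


pixel_cm = 2.54 / 351 ≈ 0.007236 cm
ground = pixel_cm * 50000 / 100 = 2.54 * 50000 / (351 * 100) = 127000 / 35100 ≈ 3.62 m

3.62 m


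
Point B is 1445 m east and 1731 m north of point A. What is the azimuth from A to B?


az = atan2(1445, 1731) = 39.9 deg
adjusted to 0-360: 39.9 degrees

39.9 degrees


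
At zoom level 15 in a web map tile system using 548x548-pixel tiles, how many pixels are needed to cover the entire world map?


tiles per axis = 2^15 = 32768
total tiles = 32768^2 = 1073741824
pixels per axis = 32768 * 548 = 17956864
total pixels = 17956864^2 = 322448964714496

322448964714496 pixels


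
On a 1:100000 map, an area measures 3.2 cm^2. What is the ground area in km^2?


ground_area = 3.2 * (100000/100)^2 = 3200000.0 m^2 = 3.2 km^2

3.2 km^2


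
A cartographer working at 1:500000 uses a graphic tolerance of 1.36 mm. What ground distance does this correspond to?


ground = 1.36 mm * 500000 / 1000 = 680.0 m

680.0 m


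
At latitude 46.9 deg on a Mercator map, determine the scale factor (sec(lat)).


SF = 1 / cos(46.9) = 1 / 0.683274 = 1.464

1.464


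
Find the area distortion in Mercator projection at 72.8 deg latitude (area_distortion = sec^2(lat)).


area_distortion = 1/cos^2(72.8) = 11.436

11.436


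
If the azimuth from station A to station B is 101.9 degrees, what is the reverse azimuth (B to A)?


back azimuth = (101.9 + 180) mod 360 = 281.9 degrees

281.9 degrees


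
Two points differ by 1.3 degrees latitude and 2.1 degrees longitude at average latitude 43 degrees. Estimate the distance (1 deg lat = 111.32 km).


dlat_km = 1.3 * 111.32 = 144.716
dlon_km = 2.1 * 111.32 * cos(43) ≈ 170.97
dist = sqrt(144.716^2 + 170.97^2) ≈ 224.0 km

224.0 km


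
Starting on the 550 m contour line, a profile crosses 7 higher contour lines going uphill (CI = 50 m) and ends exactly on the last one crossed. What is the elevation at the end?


elevation = 550 + 7 * 50 = 900 m

900 m


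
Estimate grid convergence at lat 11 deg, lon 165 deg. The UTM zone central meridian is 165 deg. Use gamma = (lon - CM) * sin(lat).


gamma = (165 - 165) * sin(11) = 0 * 0.190809 = 0.0 degrees

0.0 degrees


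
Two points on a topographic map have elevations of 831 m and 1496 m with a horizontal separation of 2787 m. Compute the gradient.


gradient = (1496 - 831) / 2787 = 665 / 2787 = 0.2386

0.2386


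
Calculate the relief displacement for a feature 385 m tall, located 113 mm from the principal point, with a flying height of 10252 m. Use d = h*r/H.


d = h * r / H = 385 * 113 / 10252 = 4.24 mm

4.24 mm


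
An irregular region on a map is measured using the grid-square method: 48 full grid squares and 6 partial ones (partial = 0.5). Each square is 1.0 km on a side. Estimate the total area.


effective squares = 48 + 6 * 0.5 = 51.0
area = 51.0 * 1.0 = 51.0 km^2

51.0 km^2


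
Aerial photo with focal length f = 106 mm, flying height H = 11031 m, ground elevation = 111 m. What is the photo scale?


scale = f / (H - h) = 106 mm / 10920 m = 106 / 10920000 = 1:103019

1:103019


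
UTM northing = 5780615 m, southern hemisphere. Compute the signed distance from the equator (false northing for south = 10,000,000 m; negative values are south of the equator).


For southern: actual = 5780615 - 10000000 = -4219385 m

-4219385 m


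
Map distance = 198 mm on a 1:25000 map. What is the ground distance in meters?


ground = 198 mm * 25000 / 1000 = 4950.0 m

4950.0 m


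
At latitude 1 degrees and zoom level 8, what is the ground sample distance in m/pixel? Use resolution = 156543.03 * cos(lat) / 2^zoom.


res = 156543.03 * cos(1) / 2^8 = 156543.03 * 0.9998477 / 256 = 611.4 m/pixel

611.4 m/pixel


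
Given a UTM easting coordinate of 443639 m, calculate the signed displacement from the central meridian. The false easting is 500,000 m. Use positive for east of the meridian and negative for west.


displacement = 443639 - 500000 = -56361 m

-56361 m


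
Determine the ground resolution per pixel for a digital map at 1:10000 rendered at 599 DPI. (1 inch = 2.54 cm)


pixel_cm = 2.54 / 599 ≈ 0.00424 cm
ground = pixel_cm * 10000 / 100 = 2.54 * 10000 / (599 * 100) = 25400 / 59900 ≈ 0.42 m

0.42 m


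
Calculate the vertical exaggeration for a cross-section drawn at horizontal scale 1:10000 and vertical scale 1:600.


VE = horizontal_scale / vertical_scale = 10000 / 600 ≈ 16.7

16.7x


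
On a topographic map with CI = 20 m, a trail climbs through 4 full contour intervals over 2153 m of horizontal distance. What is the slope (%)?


elevation change = 4 * 20 = 80 m
slope = 80 / 2153 * 100 = 3.7%

3.7%


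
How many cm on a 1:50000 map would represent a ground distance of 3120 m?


map_cm = 3120 * 100 / 50000 = 6.24 cm

6.24 cm


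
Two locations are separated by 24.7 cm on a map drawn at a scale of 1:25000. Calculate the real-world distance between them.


ground = 24.7 cm * 25000 / 100 = 6175.0 m = 6.175 km

6.175 km


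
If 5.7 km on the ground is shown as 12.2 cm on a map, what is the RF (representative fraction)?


ground = 5.7 km = 570000 cm; RF denominator = ground / map = 570000 / 12.2 ≈ 46721; RF = 1:46721

1:46721


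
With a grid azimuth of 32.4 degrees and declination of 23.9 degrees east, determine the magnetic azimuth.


magnetic azimuth = grid azimuth - declination (east +ve)
mag_az = 32.4 - 23.9 = 8.5 degrees

8.5 degrees


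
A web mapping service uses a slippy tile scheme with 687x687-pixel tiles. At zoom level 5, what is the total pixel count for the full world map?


tiles per axis = 2^5 = 32
total tiles = 32^2 = 1024
pixels per axis = 32 * 687 = 21984
total pixels = 21984^2 = 483296256

483296256 pixels


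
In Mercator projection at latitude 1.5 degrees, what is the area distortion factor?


area_distortion = 1/cos^2(1.5) = 1.001

1.001


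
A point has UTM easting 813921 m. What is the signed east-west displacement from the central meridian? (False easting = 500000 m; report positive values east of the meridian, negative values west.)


displacement = 813921 - 500000 = 313921 m

313921 m


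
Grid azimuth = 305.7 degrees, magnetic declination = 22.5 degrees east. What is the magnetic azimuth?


magnetic azimuth = grid azimuth - declination (east +ve)
mag_az = 305.7 - 22.5 = 283.2 degrees

283.2 degrees


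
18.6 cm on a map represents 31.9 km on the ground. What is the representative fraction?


ground = 31.9 km = 3190000 cm; RF denominator = ground / map = 3190000 / 18.6 ≈ 171505; RF = 1:171505

1:171505


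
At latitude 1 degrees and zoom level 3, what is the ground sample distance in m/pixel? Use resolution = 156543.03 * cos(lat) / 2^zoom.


res = 156543.03 * cos(1) / 2^3 = 156543.03 * 0.9998477 / 8 = 19564.9 m/pixel

19564.9 m/pixel


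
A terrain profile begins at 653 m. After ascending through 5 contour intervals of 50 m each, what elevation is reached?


elevation = 653 + 5 * 50 = 903 m

903 m


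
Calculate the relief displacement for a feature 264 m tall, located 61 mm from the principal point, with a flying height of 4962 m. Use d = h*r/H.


d = h * r / H = 264 * 61 / 4962 = 3.25 mm

3.25 mm


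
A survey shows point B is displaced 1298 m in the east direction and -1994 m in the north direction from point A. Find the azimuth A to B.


az = atan2(1298, -1994) = 146.9 deg
adjusted to 0-360: 146.9 degrees

146.9 degrees


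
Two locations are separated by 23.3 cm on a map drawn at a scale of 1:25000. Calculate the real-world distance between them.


ground = 23.3 cm * 25000 / 100 = 5825.0 m = 5.825 km

5.825 km


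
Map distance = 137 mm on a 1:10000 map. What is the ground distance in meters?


ground = 137 mm * 10000 / 1000 = 1370.0 m

1370.0 m


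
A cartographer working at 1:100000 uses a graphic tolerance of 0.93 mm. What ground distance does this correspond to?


ground = 0.93 mm * 100000 / 1000 = 93.0 m

93.0 m


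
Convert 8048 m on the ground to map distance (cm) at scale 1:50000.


map_cm = 8048 * 100 / 50000 = 16.096 cm ≈ 16.1 cm

16.1 cm


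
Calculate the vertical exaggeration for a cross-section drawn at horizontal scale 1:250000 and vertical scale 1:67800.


VE = horizontal_scale / vertical_scale = 250000 / 67800 ≈ 3.7

3.7x


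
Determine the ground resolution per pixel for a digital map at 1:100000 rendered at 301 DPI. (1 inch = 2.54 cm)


pixel_cm = 2.54 / 301 ≈ 0.008439 cm
ground = pixel_cm * 100000 / 100 = 2.54 * 100000 / (301 * 100) = 254000 / 30100 ≈ 8.44 m

8.44 m


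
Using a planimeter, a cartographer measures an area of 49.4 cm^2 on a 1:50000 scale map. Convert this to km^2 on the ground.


ground_area = 49.4 * (50000/100)^2 = 12350000.0 m^2 = 12.35 km^2

12.35 km^2


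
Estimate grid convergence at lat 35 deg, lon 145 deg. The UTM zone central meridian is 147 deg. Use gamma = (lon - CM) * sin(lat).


gamma = (145 - 147) * sin(35) = -2 * 0.573576 = -1.147 degrees

-1.147 degrees


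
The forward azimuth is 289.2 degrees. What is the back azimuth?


back azimuth = (289.2 + 180) mod 360 = 109.2 degrees

109.2 degrees


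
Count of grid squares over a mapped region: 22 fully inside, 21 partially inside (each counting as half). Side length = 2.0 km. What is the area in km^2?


effective squares = 22 + 21 * 0.5 = 32.5
area = 32.5 * 4.0 = 130.0 km^2

130.0 km^2


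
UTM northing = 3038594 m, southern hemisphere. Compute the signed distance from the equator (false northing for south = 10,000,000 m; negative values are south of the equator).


For southern: actual = 3038594 - 10000000 = -6961406 m

-6961406 m


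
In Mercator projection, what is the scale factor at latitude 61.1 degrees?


SF = 1 / cos(61.1) = 1 / 0.483282 = 2.069

2.069


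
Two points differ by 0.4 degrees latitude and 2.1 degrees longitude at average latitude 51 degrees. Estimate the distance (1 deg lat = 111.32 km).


dlat_km = 0.4 * 111.32 = 44.528
dlon_km = 2.1 * 111.32 * cos(51) ≈ 147.117
dist = sqrt(44.528^2 + 147.117^2) ≈ 153.7 km

153.7 km


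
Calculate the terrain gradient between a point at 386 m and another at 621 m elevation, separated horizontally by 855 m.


gradient = (621 - 386) / 855 = 235 / 855 = 0.2749

0.2749


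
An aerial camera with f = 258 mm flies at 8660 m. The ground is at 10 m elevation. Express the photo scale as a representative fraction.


scale = f / (H - h) = 258 mm / 8650 m = 258 / 8650000 = 1:33527

1:33527


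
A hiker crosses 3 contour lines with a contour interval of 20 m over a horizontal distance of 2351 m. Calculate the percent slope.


elevation change = 3 * 20 = 60 m
slope = 60 / 2351 * 100 = 2.6%

2.6%


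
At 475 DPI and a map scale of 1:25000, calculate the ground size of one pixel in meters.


pixel_cm = 2.54 / 475 ≈ 0.005347 cm
ground = pixel_cm * 25000 / 100 = 2.54 * 25000 / (475 * 100) = 63500 / 47500 ≈ 1.34 m

1.34 m


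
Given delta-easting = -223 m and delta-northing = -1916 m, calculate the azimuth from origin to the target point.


az = atan2(-223, -1916) = -173.4 deg
adjusted to 0-360: 186.6 degrees

186.6 degrees


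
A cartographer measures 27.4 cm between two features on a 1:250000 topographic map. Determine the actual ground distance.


ground = 27.4 cm * 250000 / 100 = 68500.0 m = 68.5 km

68.5 km


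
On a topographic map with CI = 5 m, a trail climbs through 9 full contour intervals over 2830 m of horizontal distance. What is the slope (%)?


elevation change = 9 * 5 = 45 m
slope = 45 / 2830 * 100 = 1.6%

1.6%


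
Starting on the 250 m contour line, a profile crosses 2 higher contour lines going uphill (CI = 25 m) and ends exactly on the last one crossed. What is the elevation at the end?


elevation = 250 + 2 * 25 = 300 m

300 m


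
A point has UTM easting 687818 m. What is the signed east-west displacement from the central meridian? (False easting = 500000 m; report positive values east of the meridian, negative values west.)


displacement = 687818 - 500000 = 187818 m

187818 m


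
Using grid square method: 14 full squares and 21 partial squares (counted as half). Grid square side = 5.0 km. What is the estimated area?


effective squares = 14 + 21 * 0.5 = 24.5
area = 24.5 * 25.0 = 612.5 km^2

612.5 km^2


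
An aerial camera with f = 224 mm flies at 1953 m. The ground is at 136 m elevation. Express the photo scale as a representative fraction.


scale = f / (H - h) = 224 mm / 1817 m = 224 / 1817000 = 1:8112

1:8112


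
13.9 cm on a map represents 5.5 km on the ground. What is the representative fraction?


ground = 5.5 km = 550000 cm; RF denominator = ground / map = 550000 / 13.9 ≈ 39568; RF = 1:39568

1:39568


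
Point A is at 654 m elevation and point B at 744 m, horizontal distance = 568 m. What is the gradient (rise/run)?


gradient = (744 - 654) / 568 = 90 / 568 = 0.1585

0.1585


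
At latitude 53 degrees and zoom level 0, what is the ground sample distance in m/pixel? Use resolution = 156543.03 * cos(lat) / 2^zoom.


res = 156543.03 * cos(53) / 2^0 = 156543.03 * 0.60181502 / 1 = 94209.95 m/pixel

94209.95 m/pixel


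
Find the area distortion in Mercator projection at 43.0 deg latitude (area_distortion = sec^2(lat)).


area_distortion = 1/cos^2(43.0) = 1.87

1.87


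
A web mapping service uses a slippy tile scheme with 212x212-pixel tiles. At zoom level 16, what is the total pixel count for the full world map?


tiles per axis = 2^16 = 65536
total tiles = 65536^2 = 4294967296
pixels per axis = 65536 * 212 = 13893632
total pixels = 13893632^2 = 193033010151424

193033010151424 pixels


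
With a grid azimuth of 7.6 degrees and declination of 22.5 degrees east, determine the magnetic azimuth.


magnetic azimuth = grid azimuth - declination (east +ve)
mag_az = 7.6 - 22.5 = 345.1 degrees

345.1 degrees


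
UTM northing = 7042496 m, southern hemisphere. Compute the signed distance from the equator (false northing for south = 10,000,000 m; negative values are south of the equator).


For southern: actual = 7042496 - 10000000 = -2957504 m

-2957504 m


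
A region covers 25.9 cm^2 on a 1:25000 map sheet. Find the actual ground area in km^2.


ground_area = 25.9 * (25000/100)^2 = 1618750.0 m^2 = 1.61875 km^2 ≈ 1.619 km^2

1.619 km^2


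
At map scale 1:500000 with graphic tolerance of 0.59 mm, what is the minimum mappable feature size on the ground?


ground = 0.59 mm * 500000 / 1000 = 295.0 m

295.0 m


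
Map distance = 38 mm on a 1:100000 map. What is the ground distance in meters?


ground = 38 mm * 100000 / 1000 = 3800.0 m

3800.0 m


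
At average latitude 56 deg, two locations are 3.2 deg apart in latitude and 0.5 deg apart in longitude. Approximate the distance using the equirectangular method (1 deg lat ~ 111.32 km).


dlat_km = 3.2 * 111.32 = 356.224
dlon_km = 0.5 * 111.32 * cos(56) ≈ 31.125
dist = sqrt(356.224^2 + 31.125^2) ≈ 357.6 km

357.6 km


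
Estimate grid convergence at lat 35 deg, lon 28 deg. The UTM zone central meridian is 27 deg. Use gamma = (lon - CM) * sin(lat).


gamma = (28 - 27) * sin(35) = 1 * 0.573576 = 0.574 degrees

0.574 degrees


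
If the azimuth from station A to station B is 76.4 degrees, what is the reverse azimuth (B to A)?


back azimuth = (76.4 + 180) mod 360 = 256.4 degrees

256.4 degrees


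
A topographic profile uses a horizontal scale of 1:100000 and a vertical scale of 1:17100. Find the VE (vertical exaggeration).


VE = horizontal_scale / vertical_scale = 100000 / 17100 ≈ 5.8

5.8x


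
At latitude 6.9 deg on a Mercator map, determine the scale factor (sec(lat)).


SF = 1 / cos(6.9) = 1 / 0.992757 = 1.007

1.007


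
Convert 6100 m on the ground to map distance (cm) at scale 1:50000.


map_cm = 6100 * 100 / 50000 = 12.2 cm

12.2 cm


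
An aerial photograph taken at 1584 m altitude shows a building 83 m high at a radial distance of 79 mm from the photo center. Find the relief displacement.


d = h * r / H = 83 * 79 / 1584 = 4.14 mm

4.14 mm


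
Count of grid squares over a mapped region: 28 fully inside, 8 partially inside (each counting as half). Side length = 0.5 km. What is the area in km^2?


effective squares = 28 + 8 * 0.5 = 32.0
area = 32.0 * 0.25 = 8.0 km^2

8.0 km^2


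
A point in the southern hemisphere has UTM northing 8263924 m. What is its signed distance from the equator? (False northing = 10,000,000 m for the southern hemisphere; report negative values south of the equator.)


For southern: actual = 8263924 - 10000000 = -1736076 m

-1736076 m


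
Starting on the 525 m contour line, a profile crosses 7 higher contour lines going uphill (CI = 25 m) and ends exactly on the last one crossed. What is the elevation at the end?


elevation = 525 + 7 * 25 = 700 m

700 m


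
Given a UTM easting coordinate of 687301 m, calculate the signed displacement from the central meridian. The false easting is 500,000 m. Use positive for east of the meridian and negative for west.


displacement = 687301 - 500000 = 187301 m

187301 m


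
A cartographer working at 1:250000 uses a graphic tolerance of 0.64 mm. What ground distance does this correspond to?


ground = 0.64 mm * 250000 / 1000 = 160.0 m

160.0 m


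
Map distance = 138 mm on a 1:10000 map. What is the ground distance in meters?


ground = 138 mm * 10000 / 1000 = 1380.0 m

1380.0 m


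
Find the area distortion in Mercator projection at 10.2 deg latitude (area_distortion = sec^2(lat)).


area_distortion = 1/cos^2(10.2) = 1.032

1.032


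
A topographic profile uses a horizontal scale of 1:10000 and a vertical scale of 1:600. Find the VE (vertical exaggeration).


VE = horizontal_scale / vertical_scale = 10000 / 600 ≈ 16.7

16.7x


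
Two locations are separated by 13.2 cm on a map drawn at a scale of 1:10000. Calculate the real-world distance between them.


ground = 13.2 cm * 10000 / 100 = 1320.0 m = 1.32 km

1.32 km


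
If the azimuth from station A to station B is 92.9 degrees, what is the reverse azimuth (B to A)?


back azimuth = (92.9 + 180) mod 360 = 272.9 degrees

272.9 degrees


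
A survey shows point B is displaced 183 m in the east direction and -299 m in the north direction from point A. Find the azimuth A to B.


az = atan2(183, -299) = 148.5 deg
adjusted to 0-360: 148.5 degrees

148.5 degrees


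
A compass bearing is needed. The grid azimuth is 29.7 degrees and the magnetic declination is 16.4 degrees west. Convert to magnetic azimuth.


magnetic azimuth = grid azimuth - declination (east +ve)
mag_az = 29.7 - -16.4 = 46.1 degrees

46.1 degrees


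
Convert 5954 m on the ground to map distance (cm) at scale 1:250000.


map_cm = 5954 * 100 / 250000 = 2.3816 cm ≈ 2.38 cm

2.38 cm


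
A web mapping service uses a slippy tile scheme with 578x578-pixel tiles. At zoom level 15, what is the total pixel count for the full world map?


tiles per axis = 2^15 = 32768
total tiles = 32768^2 = 1073741824
pixels per axis = 32768 * 578 = 18939904
total pixels = 18939904^2 = 358719963529216

358719963529216 pixels


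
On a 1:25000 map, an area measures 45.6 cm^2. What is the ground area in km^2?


ground_area = 45.6 * (25000/100)^2 = 2850000.0 m^2 = 2.85 km^2

2.85 km^2


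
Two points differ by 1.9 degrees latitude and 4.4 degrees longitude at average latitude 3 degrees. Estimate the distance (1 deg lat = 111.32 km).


dlat_km = 1.9 * 111.32 = 211.508
dlon_km = 4.4 * 111.32 * cos(3) ≈ 489.137
dist = sqrt(211.508^2 + 489.137^2) ≈ 532.9 km

532.9 km


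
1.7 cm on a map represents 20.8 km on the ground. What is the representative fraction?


ground = 20.8 km = 2080000 cm; RF denominator = ground / map = 2080000 / 1.7 ≈ 1223529; RF = 1:1223529

1:1223529


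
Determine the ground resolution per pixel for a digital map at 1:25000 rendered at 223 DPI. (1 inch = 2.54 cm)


pixel_cm = 2.54 / 223 ≈ 0.01139 cm
ground = pixel_cm * 25000 / 100 = 2.54 * 25000 / (223 * 100) = 63500 / 22300 ≈ 2.85 m

2.85 m


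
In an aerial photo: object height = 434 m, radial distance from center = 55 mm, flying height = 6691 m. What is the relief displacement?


d = h * r / H = 434 * 55 / 6691 = 3.57 mm

3.57 mm


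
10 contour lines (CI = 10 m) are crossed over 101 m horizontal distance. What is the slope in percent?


elevation change = 10 * 10 = 100 m
slope = 100 / 101 * 100 = 99.0%

99.0%


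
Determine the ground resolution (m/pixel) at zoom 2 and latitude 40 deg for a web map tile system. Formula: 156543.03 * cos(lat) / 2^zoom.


res = 156543.03 * cos(40) / 2^2 = 156543.03 * 0.76604444 / 4 = 29979.73 m/pixel

29979.73 m/pixel


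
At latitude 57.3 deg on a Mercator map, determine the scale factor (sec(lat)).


SF = 1 / cos(57.3) = 1 / 0.54024 = 1.851

1.851


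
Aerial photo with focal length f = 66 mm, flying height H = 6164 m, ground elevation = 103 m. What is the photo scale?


scale = f / (H - h) = 66 mm / 6061 m = 66 / 6061000 = 1:91833

1:91833


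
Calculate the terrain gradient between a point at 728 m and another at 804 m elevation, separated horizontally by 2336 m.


gradient = (804 - 728) / 2336 = 76 / 2336 = 0.0325

0.0325


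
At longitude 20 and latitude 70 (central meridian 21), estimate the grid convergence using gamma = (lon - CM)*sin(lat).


gamma = (20 - 21) * sin(70) = -1 * 0.939693 = -0.94 degrees

-0.94 degrees


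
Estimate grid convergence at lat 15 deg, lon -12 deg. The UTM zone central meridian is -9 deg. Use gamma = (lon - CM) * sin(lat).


gamma = (-12 - -9) * sin(15) = -3 * 0.258819 = -0.776 degrees

-0.776 degrees


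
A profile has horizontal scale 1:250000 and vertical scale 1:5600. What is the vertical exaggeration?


VE = horizontal_scale / vertical_scale = 250000 / 5600 ≈ 44.6

44.6x


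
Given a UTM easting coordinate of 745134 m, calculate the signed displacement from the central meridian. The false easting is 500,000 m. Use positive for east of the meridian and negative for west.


displacement = 745134 - 500000 = 245134 m

245134 m


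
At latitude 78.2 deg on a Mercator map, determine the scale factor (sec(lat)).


SF = 1 / cos(78.2) = 1 / 0.204496 = 4.89

4.89


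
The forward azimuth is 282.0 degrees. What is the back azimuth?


back azimuth = (282.0 + 180) mod 360 = 102.0 degrees

102.0 degrees


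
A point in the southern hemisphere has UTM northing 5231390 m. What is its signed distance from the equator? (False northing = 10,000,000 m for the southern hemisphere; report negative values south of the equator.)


For southern: actual = 5231390 - 10000000 = -4768610 m

-4768610 m


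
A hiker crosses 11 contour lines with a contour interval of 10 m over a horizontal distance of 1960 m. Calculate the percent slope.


elevation change = 11 * 10 = 110 m
slope = 110 / 1960 * 100 = 5.6%

5.6%


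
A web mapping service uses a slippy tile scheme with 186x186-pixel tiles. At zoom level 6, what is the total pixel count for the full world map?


tiles per axis = 2^6 = 64
total tiles = 64^2 = 4096
pixels per axis = 64 * 186 = 11904
total pixels = 11904^2 = 141705216

141705216 pixels


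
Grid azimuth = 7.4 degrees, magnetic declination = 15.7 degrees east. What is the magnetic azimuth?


magnetic azimuth = grid azimuth - declination (east +ve)
mag_az = 7.4 - 15.7 = 351.7 degrees

351.7 degrees


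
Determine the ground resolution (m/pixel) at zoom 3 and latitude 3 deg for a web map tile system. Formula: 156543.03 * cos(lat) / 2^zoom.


res = 156543.03 * cos(3) / 2^3 = 156543.03 * 0.99862953 / 8 = 19541.06 m/pixel

19541.06 m/pixel


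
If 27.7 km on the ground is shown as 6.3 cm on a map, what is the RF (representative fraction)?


ground = 27.7 km = 2770000 cm; RF denominator = ground / map = 2770000 / 6.3 ≈ 439683; RF = 1:439683

1:439683


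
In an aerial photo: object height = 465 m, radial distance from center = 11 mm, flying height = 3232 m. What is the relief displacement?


d = h * r / H = 465 * 11 / 3232 = 1.58 mm

1.58 mm


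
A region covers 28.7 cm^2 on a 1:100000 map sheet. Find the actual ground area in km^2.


ground_area = 28.7 * (100000/100)^2 = 28700000.0 m^2 = 28.7 km^2

28.7 km^2


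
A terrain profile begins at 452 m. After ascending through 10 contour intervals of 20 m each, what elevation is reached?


elevation = 452 + 10 * 20 = 652 m

652 m


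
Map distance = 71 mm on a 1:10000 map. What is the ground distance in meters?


ground = 71 mm * 10000 / 1000 = 710.0 m

710.0 m


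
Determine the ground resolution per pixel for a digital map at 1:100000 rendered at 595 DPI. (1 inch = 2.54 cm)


pixel_cm = 2.54 / 595 ≈ 0.004269 cm
ground = pixel_cm * 100000 / 100 = 2.54 * 100000 / (595 * 100) = 254000 / 59500 ≈ 4.27 m

4.27 m


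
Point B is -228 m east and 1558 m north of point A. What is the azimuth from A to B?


az = atan2(-228, 1558) = -8.3 deg
adjusted to 0-360: 351.7 degrees

351.7 degrees


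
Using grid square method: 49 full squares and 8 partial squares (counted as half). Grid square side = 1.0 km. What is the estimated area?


effective squares = 49 + 8 * 0.5 = 53.0
area = 53.0 * 1.0 = 53.0 km^2

53.0 km^2


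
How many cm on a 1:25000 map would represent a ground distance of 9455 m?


map_cm = 9455 * 100 / 25000 = 37.82 cm

37.82 cm


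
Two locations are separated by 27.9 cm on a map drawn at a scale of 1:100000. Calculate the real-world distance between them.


ground = 27.9 cm * 100000 / 100 = 27900.0 m = 27.9 km

27.9 km


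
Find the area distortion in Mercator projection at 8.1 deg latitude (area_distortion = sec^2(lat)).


area_distortion = 1/cos^2(8.1) = 1.02

1.02


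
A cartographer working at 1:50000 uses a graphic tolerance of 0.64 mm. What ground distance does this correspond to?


ground = 0.64 mm * 50000 / 1000 = 32.0 m

32.0 m


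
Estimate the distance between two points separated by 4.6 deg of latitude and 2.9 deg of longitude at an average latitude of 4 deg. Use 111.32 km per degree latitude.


dlat_km = 4.6 * 111.32 = 512.072
dlon_km = 2.9 * 111.32 * cos(4) ≈ 322.042
dist = sqrt(512.072^2 + 322.042^2) ≈ 604.9 km

604.9 km


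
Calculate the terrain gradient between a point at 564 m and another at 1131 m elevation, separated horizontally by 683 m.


gradient = (1131 - 564) / 683 = 567 / 683 = 0.8302

0.8302


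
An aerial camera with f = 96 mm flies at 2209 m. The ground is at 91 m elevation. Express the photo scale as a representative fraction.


scale = f / (H - h) = 96 mm / 2118 m = 96 / 2118000 = 1:22063

1:22063


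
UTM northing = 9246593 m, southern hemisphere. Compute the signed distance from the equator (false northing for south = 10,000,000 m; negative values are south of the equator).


For southern: actual = 9246593 - 10000000 = -753407 m

-753407 m


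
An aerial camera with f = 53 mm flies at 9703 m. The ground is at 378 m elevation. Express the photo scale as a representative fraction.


scale = f / (H - h) = 53 mm / 9325 m = 53 / 9325000 = 1:175943

1:175943


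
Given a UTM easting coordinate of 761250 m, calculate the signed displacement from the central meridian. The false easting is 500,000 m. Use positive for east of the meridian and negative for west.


displacement = 761250 - 500000 = 261250 m

261250 m


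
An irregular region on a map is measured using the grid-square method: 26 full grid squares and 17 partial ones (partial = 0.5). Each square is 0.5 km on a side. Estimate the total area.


effective squares = 26 + 17 * 0.5 = 34.5
area = 34.5 * 0.25 = 8.625 km^2

8.625 km^2


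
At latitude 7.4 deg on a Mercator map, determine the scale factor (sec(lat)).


SF = 1 / cos(7.4) = 1 / 0.991671 = 1.008

1.008


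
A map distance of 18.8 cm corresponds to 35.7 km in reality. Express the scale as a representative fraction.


ground = 35.7 km = 3570000 cm; RF denominator = ground / map = 3570000 / 18.8 ≈ 189894; RF = 1:189894

1:189894


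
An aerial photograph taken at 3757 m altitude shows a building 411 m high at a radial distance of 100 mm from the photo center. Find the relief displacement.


d = h * r / H = 411 * 100 / 3757 = 10.94 mm

10.94 mm


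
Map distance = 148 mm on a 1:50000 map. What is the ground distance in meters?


ground = 148 mm * 50000 / 1000 = 7400.0 m

7400.0 m


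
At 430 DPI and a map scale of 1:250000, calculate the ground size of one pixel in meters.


pixel_cm = 2.54 / 430 ≈ 0.005907 cm
ground = pixel_cm * 250000 / 100 = 2.54 * 250000 / (430 * 100) = 635000 / 43000 ≈ 14.77 m

14.77 m


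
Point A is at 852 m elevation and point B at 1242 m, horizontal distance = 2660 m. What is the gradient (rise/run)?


gradient = (1242 - 852) / 2660 = 390 / 2660 = 0.1466

0.1466


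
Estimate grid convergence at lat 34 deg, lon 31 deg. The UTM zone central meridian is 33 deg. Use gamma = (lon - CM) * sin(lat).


gamma = (31 - 33) * sin(34) = -2 * 0.559193 = -1.118 degrees

-1.118 degrees


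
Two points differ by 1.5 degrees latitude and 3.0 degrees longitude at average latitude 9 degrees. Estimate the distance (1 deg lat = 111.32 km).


dlat_km = 1.5 * 111.32 = 166.98
dlon_km = 3.0 * 111.32 * cos(9) ≈ 329.848
dist = sqrt(166.98^2 + 329.848^2) ≈ 369.7 km

369.7 km


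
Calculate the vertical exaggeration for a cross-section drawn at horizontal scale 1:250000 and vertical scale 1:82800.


VE = horizontal_scale / vertical_scale = 250000 / 82800 ≈ 3.0

3.0x


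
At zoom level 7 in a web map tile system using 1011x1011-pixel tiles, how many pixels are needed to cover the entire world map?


tiles per axis = 2^7 = 128
total tiles = 128^2 = 16384
pixels per axis = 128 * 1011 = 129408
total pixels = 129408^2 = 16746430464

16746430464 pixels


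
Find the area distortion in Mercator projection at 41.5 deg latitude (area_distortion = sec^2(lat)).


area_distortion = 1/cos^2(41.5) = 1.783

1.783


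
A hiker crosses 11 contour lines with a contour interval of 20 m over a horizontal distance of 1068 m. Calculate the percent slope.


elevation change = 11 * 20 = 220 m
slope = 220 / 1068 * 100 = 20.6%

20.6%


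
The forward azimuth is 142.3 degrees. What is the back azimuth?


back azimuth = (142.3 + 180) mod 360 = 322.3 degrees

322.3 degrees


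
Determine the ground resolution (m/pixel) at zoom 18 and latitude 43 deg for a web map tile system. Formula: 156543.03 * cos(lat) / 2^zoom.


res = 156543.03 * cos(43) / 2^18 = 156543.03 * 0.7313537 / 262144 = 0.44 m/pixel

0.44 m/pixel


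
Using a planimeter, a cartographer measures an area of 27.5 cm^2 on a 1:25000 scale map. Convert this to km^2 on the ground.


ground_area = 27.5 * (25000/100)^2 = 1718750.0 m^2 = 1.71875 km^2 ≈ 1.719 km^2

1.719 km^2


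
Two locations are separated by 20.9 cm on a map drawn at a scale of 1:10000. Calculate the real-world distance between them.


ground = 20.9 cm * 10000 / 100 = 2090.0 m = 2.09 km

2.09 km


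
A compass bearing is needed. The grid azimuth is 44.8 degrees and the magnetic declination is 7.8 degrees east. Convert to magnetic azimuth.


magnetic azimuth = grid azimuth - declination (east +ve)
mag_az = 44.8 - 7.8 = 37.0 degrees

37.0 degrees


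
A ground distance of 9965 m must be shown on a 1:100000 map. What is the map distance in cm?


map_cm = 9965 * 100 / 100000 = 9.965 cm ≈ 9.97 cm

9.97 cm


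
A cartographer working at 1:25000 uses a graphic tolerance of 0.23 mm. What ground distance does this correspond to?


ground = 0.23 mm * 25000 / 1000 = 5.75 m

5.75 m


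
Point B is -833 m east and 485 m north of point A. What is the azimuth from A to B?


az = atan2(-833, 485) = -59.8 deg
adjusted to 0-360: 300.2 degrees

300.2 degrees


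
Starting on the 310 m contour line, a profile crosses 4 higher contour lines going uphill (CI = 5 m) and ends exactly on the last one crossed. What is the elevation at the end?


elevation = 310 + 4 * 5 = 330 m

330 m


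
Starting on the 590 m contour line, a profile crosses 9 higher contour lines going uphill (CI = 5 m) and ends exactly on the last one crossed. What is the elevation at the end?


elevation = 590 + 9 * 5 = 635 m

635 m


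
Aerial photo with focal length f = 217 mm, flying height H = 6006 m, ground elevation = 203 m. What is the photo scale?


scale = f / (H - h) = 217 mm / 5803 m = 217 / 5803000 = 1:26742

1:26742


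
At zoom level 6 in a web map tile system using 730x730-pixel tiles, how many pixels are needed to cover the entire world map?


tiles per axis = 2^6 = 64
total tiles = 64^2 = 4096
pixels per axis = 64 * 730 = 46720
total pixels = 46720^2 = 2182758400

2182758400 pixels


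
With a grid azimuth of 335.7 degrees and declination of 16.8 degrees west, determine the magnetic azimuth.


magnetic azimuth = grid azimuth - declination (east +ve)
mag_az = 335.7 - -16.8 = 352.5 degrees

352.5 degrees


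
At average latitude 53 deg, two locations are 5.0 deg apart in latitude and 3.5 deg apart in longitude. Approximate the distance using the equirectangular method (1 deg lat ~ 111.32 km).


dlat_km = 5.0 * 111.32 = 556.6
dlon_km = 3.5 * 111.32 * cos(53) ≈ 234.479
dist = sqrt(556.6^2 + 234.479^2) ≈ 604.0 km

604.0 km


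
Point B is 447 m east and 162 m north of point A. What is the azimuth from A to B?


az = atan2(447, 162) = 70.1 deg
adjusted to 0-360: 70.1 degrees

70.1 degrees


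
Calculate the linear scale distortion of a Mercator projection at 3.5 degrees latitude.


SF = 1 / cos(3.5) = 1 / 0.998135 = 1.002

1.002


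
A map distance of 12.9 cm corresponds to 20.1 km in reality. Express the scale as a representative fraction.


ground = 20.1 km = 2010000 cm; RF denominator = ground / map = 2010000 / 12.9 ≈ 155814; RF = 1:155814

1:155814


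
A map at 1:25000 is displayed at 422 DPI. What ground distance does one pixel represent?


pixel_cm = 2.54 / 422 ≈ 0.006019 cm
ground = pixel_cm * 25000 / 100 = 2.54 * 25000 / (422 * 100) = 63500 / 42200 ≈ 1.5 m

1.5 m


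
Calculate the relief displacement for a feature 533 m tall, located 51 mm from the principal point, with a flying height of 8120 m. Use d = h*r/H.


d = h * r / H = 533 * 51 / 8120 = 3.35 mm

3.35 mm


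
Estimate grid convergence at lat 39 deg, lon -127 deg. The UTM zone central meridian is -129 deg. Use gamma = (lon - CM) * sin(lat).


gamma = (-127 - -129) * sin(39) = 2 * 0.62932 = 1.259 degrees

1.259 degrees


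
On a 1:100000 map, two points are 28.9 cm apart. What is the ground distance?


ground = 28.9 cm * 100000 / 100 = 28900.0 m = 28.9 km

28.9 km


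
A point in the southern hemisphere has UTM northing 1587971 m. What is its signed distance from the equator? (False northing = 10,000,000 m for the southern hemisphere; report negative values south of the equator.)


For southern: actual = 1587971 - 10000000 = -8412029 m

-8412029 m


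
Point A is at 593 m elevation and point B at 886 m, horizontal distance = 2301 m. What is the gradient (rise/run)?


gradient = (886 - 593) / 2301 = 293 / 2301 = 0.1273

0.1273


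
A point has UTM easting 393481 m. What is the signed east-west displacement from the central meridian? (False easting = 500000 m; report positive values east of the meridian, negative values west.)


displacement = 393481 - 500000 = -106519 m

-106519 m


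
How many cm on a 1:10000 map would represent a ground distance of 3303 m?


map_cm = 3303 * 100 / 10000 = 33.03 cm

33.03 cm


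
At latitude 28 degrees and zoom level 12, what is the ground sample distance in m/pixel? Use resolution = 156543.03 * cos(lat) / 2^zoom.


res = 156543.03 * cos(28) / 2^12 = 156543.03 * 0.88294759 / 4096 = 33.74 m/pixel

33.74 m/pixel


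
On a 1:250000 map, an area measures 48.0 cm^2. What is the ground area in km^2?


ground_area = 48.0 * (250000/100)^2 = 300000000.0 m^2 = 300.0 km^2

300.0 km^2


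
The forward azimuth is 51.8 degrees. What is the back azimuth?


back azimuth = (51.8 + 180) mod 360 = 231.8 degrees

231.8 degrees


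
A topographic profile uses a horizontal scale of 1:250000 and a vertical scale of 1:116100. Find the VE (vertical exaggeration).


VE = horizontal_scale / vertical_scale = 250000 / 116100 ≈ 2.2

2.2x


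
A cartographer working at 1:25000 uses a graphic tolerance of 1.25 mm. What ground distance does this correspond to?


ground = 1.25 mm * 25000 / 1000 = 31.25 m

31.25 m


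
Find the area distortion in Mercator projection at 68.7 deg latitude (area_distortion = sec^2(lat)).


area_distortion = 1/cos^2(68.7) = 7.579

7.579
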